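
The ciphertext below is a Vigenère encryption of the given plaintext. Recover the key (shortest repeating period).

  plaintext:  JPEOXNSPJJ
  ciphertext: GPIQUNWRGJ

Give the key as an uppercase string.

  i= 0: G-J = 23 → X
  i= 1: P-P =  0 → A
  i= 2: I-E =  4 → E
  i= 3: Q-O =  2 → C
  i= 4: U-X = 23 → X
  i= 5: N-N =  0 → A
  i= 6: W-S =  4 → E
  i= 7: R-P =  2 → C
  i= 8: G-J = 23 → X
  i= 9: J-J =  0 → A
  shifts repeat with period 4: XAEC

XAEC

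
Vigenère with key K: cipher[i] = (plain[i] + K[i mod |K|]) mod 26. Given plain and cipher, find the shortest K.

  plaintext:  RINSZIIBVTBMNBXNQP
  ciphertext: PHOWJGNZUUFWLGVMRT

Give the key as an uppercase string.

  i= 0: P-R = 24 → Y
  i= 1: H-I = 25 → Z
  i= 2: O-N =  1 → B
  i= 3: W-S =  4 → E
  i= 4: J-Z = 10 → K
  i= 5: G-I = 24 → Y
  i= 6: N-I =  5 → F
  i= 7: Z-B = 24 → Y
  i= 8: U-V = 25 → Z
  i= 9: U-T =  1 → B
  i=10: F-B =  4 → E
  i=11: W-M = 10 → K
  i=12: L-N = 24 → Y
  i=13: G-B =  5 → F
  i=14: V-X = 24 → Y
  i=15: M-N = 25 → Z
  i=16: R-Q =  1 → B
  i=17: T-P =  4 → E
  shifts repeat with period 7: YZBEKYF

YZBEKYF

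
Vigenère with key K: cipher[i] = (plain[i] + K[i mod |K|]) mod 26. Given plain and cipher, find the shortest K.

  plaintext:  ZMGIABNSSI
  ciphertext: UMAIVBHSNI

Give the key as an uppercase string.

VAUA

  i= 0: U-Z = 21 → V
  i= 1: M-M =  0 → A
  i= 2: A-G = 20 → U
  i= 3: I-I =  0 → A
  i= 4: V-A = 21 → V
  i= 5: B-B =  0 → A
  i= 6: H-N = 20 → U
  i= 7: S-S =  0 → A
  i= 8: N-S = 21 → V
  i= 9: I-I =  0 → A
  shifts repeat with period 4: VAUA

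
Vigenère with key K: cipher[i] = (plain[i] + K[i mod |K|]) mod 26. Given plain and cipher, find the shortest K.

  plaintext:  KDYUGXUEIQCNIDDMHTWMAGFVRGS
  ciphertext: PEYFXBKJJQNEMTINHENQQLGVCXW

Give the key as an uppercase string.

  i= 0: P-K =  5 → F
  i= 1: E-D =  1 → B
  i= 2: Y-Y =  0 → A
  i= 3: F-U = 11 → L
  i= 4: X-G = 17 → R
  i= 5: B-X =  4 → E
  i= 6: K-U = 16 → Q
  i= 7: J-E =  5 → F
  i= 8: J-I =  1 → B
  i= 9: Q-Q =  0 → A
  i=10: N-C = 11 → L
  i=11: E-N = 17 → R
  i=12: M-I =  4 → E
  i=13: T-D = 16 → Q
  i=14: I-D =  5 → F
  i=15: N-M =  1 → B
  i=16: H-H =  0 → A
  i=17: E-T = 11 → L
  i=18: N-W = 17 → R
  i=19: Q-M =  4 → E
  i=20: Q-A = 16 → Q
  i=21: L-G =  5 → F
  i=22: G-F =  1 → B
  i=23: V-V =  0 → A
  i=24: C-R = 11 → L
  i=25: X-G = 17 → R
  i=26: W-S =  4 → E
  shifts repeat with period 7: FBALREQ

FBALREQ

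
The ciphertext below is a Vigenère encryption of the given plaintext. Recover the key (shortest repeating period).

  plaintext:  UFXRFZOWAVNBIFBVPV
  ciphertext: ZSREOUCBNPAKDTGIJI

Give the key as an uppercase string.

  i= 0: Z-U =  5 → F
  i= 1: S-F = 13 → N
  i= 2: R-X = 20 → U
  i= 3: E-R = 13 → N
  i= 4: O-F =  9 → J
  i= 5: U-Z = 21 → V
  i= 6: C-O = 14 → O
  i= 7: B-W =  5 → F
  i= 8: N-A = 13 → N
  i= 9: P-V = 20 → U
  i=10: A-N = 13 → N
  i=11: K-B =  9 → J
  i=12: D-I = 21 → V
  i=13: T-F = 14 → O
  i=14: G-B =  5 → F
  i=15: I-V = 13 → N
  i=16: J-P = 20 → U
  i=17: I-V = 13 → N
  shifts repeat with period 7: FNUNJVO

FNUNJVO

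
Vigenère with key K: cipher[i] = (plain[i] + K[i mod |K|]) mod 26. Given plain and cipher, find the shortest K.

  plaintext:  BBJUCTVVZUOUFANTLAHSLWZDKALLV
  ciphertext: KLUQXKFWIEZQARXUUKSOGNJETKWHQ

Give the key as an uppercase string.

  i= 0: K-B =  9 → J
  i= 1: L-B = 10 → K
  i= 2: U-J = 11 → L
  i= 3: Q-U = 22 → W
  i= 4: X-C = 21 → V
  i= 5: K-T = 17 → R
  i= 6: F-V = 10 → K
  i= 7: W-V =  1 → B
  i= 8: I-Z =  9 → J
  i= 9: E-U = 10 → K
  i=10: Z-O = 11 → L
  i=11: Q-U = 22 → W
  i=12: A-F = 21 → V
  i=13: R-A = 17 → R
  i=14: X-N = 10 → K
  i=15: U-T =  1 → B
  i=16: U-L =  9 → J
  i=17: K-A = 10 → K
  i=18: S-H = 11 → L
  i=19: O-S = 22 → W
  i=20: G-L = 21 → V
  i=21: N-W = 17 → R
  i=22: J-Z = 10 → K
  i=23: E-D =  1 → B
  i=24: T-K =  9 → J
  i=25: K-A = 10 → K
  i=26: W-L = 11 → L
  i=27: H-L = 22 → W
  i=28: Q-V = 21 → V
  shifts repeat with period 8: JKLWVRKB

JKLWVRKB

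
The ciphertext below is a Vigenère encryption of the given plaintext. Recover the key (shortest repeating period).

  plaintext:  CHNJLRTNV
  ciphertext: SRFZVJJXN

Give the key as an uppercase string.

  i= 0: S-C = 16 → Q
  i= 1: R-H = 10 → K
  i= 2: F-N = 18 → S
  i= 3: Z-J = 16 → Q
  i= 4: V-L = 10 → K
  i= 5: J-R = 18 → S
  i= 6: J-T = 16 → Q
  i= 7: X-N = 10 → K
  i= 8: N-V = 18 → S
  shifts repeat with period 3: QKS

QKS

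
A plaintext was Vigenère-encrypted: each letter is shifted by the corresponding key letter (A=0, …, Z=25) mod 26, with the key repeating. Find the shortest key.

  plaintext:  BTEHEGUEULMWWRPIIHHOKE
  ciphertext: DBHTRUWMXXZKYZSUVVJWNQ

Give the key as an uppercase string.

  i= 0: D-B =  2 → C
  i= 1: B-T =  8 → I
  i= 2: H-E =  3 → D
  i= 3: T-H = 12 → M
  i= 4: R-E = 13 → N
  i= 5: U-G = 14 → O
  i= 6: W-U =  2 → C
  i= 7: M-E =  8 → I
  i= 8: X-U =  3 → D
  i= 9: X-L = 12 → M
  i=10: Z-M = 13 → N
  i=11: K-W = 14 → O
  i=12: Y-W =  2 → C
  i=13: Z-R =  8 → I
  i=14: S-P =  3 → D
  i=15: U-I = 12 → M
  i=16: V-I = 13 → N
  i=17: V-H = 14 → O
  i=18: J-H =  2 → C
  i=19: W-O =  8 → I
  i=20: N-K =  3 → D
  i=21: Q-E = 12 → M
  shifts repeat with period 6: CIDMNO

CIDMNO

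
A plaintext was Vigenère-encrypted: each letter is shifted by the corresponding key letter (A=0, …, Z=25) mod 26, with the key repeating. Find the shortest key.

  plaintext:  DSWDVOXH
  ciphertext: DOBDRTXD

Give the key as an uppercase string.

AWF

  i= 0: D-D =  0 → A
  i= 1: O-S = 22 → W
  i= 2: B-W =  5 → F
  i= 3: D-D =  0 → A
  i= 4: R-V = 22 → W
  i= 5: T-O =  5 → F
  i= 6: X-X =  0 → A
  i= 7: D-H = 22 → W
  shifts repeat with period 3: AWF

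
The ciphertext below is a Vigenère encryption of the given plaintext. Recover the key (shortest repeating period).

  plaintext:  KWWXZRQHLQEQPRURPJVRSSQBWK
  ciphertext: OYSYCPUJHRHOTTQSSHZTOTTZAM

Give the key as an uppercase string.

ECWBDY

  i= 0: O-K =  4 → E
  i= 1: Y-W =  2 → C
  i= 2: S-W = 22 → W
  i= 3: Y-X =  1 → B
  i= 4: C-Z =  3 → D
  i= 5: P-R = 24 → Y
  i= 6: U-Q =  4 → E
  i= 7: J-H =  2 → C
  i= 8: H-L = 22 → W
  i= 9: R-Q =  1 → B
  i=10: H-E =  3 → D
  i=11: O-Q = 24 → Y
  i=12: T-P =  4 → E
  i=13: T-R =  2 → C
  i=14: Q-U = 22 → W
  i=15: S-R =  1 → B
  i=16: S-P =  3 → D
  i=17: H-J = 24 → Y
  i=18: Z-V =  4 → E
  i=19: T-R =  2 → C
  i=20: O-S = 22 → W
  i=21: T-S =  1 → B
  i=22: T-Q =  3 → D
  i=23: Z-B = 24 → Y
  i=24: A-W =  4 → E
  i=25: M-K =  2 → C
  shifts repeat with period 6: ECWBDY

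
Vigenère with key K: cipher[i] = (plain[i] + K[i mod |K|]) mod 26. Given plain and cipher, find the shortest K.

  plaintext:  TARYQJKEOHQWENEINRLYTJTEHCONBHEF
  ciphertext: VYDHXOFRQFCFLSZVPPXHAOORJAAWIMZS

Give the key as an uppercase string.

CYMJHFVN

  i= 0: V-T =  2 → C
  i= 1: Y-A = 24 → Y
  i= 2: D-R = 12 → M
  i= 3: H-Y =  9 → J
  i= 4: X-Q =  7 → H
  i= 5: O-J =  5 → F
  i= 6: F-K = 21 → V
  i= 7: R-E = 13 → N
  i= 8: Q-O =  2 → C
  i= 9: F-H = 24 → Y
  i=10: C-Q = 12 → M
  i=11: F-W =  9 → J
  i=12: L-E =  7 → H
  i=13: S-N =  5 → F
  i=14: Z-E = 21 → V
  i=15: V-I = 13 → N
  i=16: P-N =  2 → C
  i=17: P-R = 24 → Y
  i=18: X-L = 12 → M
  i=19: H-Y =  9 → J
  i=20: A-T =  7 → H
  i=21: O-J =  5 → F
  i=22: O-T = 21 → V
  i=23: R-E = 13 → N
  i=24: J-H =  2 → C
  i=25: A-C = 24 → Y
  i=26: A-O = 12 → M
  i=27: W-N =  9 → J
  i=28: I-B =  7 → H
  i=29: M-H =  5 → F
  i=30: Z-E = 21 → V
  i=31: S-F = 13 → N
  shifts repeat with period 8: CYMJHFVN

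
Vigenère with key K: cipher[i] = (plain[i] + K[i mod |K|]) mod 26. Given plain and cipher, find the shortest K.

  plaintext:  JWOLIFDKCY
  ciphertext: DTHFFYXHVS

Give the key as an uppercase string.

  i= 0: D-J = 20 → U
  i= 1: T-W = 23 → X
  i= 2: H-O = 19 → T
  i= 3: F-L = 20 → U
  i= 4: F-I = 23 → X
  i= 5: Y-F = 19 → T
  i= 6: X-D = 20 → U
  i= 7: H-K = 23 → X
  i= 8: V-C = 19 → T
  i= 9: S-Y = 20 → U
  shifts repeat with period 3: UXT

UXT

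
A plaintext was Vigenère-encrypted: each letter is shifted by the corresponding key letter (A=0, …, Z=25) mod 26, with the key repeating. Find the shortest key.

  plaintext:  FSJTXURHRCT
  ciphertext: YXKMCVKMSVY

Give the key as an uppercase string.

  i= 0: Y-F = 19 → T
  i= 1: X-S =  5 → F
  i= 2: K-J =  1 → B
  i= 3: M-T = 19 → T
  i= 4: C-X =  5 → F
  i= 5: V-U =  1 → B
  i= 6: K-R = 19 → T
  i= 7: M-H =  5 → F
  i= 8: S-R =  1 → B
  i= 9: V-C = 19 → T
  i=10: Y-T =  5 → F
  shifts repeat with period 3: TFB

TFB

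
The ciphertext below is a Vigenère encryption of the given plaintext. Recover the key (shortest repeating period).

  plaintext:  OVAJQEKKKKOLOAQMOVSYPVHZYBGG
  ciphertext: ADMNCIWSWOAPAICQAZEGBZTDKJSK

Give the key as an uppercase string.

MIMEME

  i= 0: A-O = 12 → M
  i= 1: D-V =  8 → I
  i= 2: M-A = 12 → M
  i= 3: N-J =  4 → E
  i= 4: C-Q = 12 → M
  i= 5: I-E =  4 → E
  i= 6: W-K = 12 → M
  i= 7: S-K =  8 → I
  i= 8: W-K = 12 → M
  i= 9: O-K =  4 → E
  i=10: A-O = 12 → M
  i=11: P-L =  4 → E
  i=12: A-O = 12 → M
  i=13: I-A =  8 → I
  i=14: C-Q = 12 → M
  i=15: Q-M =  4 → E
  i=16: A-O = 12 → M
  i=17: Z-V =  4 → E
  i=18: E-S = 12 → M
  i=19: G-Y =  8 → I
  i=20: B-P = 12 → M
  i=21: Z-V =  4 → E
  i=22: T-H = 12 → M
  i=23: D-Z =  4 → E
  i=24: K-Y = 12 → M
  i=25: J-B =  8 → I
  i=26: S-G = 12 → M
  i=27: K-G =  4 → E
  shifts repeat with period 6: MIMEME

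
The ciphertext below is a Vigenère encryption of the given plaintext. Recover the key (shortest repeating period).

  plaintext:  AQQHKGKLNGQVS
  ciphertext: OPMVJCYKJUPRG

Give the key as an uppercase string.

OZW

  i= 0: O-A = 14 → O
  i= 1: P-Q = 25 → Z
  i= 2: M-Q = 22 → W
  i= 3: V-H = 14 → O
  i= 4: J-K = 25 → Z
  i= 5: C-G = 22 → W
  i= 6: Y-K = 14 → O
  i= 7: K-L = 25 → Z
  i= 8: J-N = 22 → W
  i= 9: U-G = 14 → O
  i=10: P-Q = 25 → Z
  i=11: R-V = 22 → W
  i=12: G-S = 14 → O
  shifts repeat with period 3: OZW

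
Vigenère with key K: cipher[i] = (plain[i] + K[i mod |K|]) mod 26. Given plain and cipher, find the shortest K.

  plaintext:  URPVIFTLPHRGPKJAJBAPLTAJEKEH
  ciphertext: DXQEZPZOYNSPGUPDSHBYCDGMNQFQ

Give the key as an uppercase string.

JGBJRKGD

  i= 0: D-U =  9 → J
  i= 1: X-R =  6 → G
  i= 2: Q-P =  1 → B
  i= 3: E-V =  9 → J
  i= 4: Z-I = 17 → R
  i= 5: P-F = 10 → K
  i= 6: Z-T =  6 → G
  i= 7: O-L =  3 → D
  i= 8: Y-P =  9 → J
  i= 9: N-H =  6 → G
  i=10: S-R =  1 → B
  i=11: P-G =  9 → J
  i=12: G-P = 17 → R
  i=13: U-K = 10 → K
  i=14: P-J =  6 → G
  i=15: D-A =  3 → D
  i=16: S-J =  9 → J
  i=17: H-B =  6 → G
  i=18: B-A =  1 → B
  i=19: Y-P =  9 → J
  i=20: C-L = 17 → R
  i=21: D-T = 10 → K
  i=22: G-A =  6 → G
  i=23: M-J =  3 → D
  i=24: N-E =  9 → J
  i=25: Q-K =  6 → G
  i=26: F-E =  1 → B
  i=27: Q-H =  9 → J
  shifts repeat with period 8: JGBJRKGD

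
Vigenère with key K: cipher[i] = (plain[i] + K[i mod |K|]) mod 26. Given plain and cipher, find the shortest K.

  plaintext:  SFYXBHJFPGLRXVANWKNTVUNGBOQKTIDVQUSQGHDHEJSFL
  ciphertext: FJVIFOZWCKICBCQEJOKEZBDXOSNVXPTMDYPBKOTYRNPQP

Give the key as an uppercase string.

  i= 0: F-S = 13 → N
  i= 1: J-F =  4 → E
  i= 2: V-Y = 23 → X
  i= 3: I-X = 11 → L
  i= 4: F-B =  4 → E
  i= 5: O-H =  7 → H
  i= 6: Z-J = 16 → Q
  i= 7: W-F = 17 → R
  i= 8: C-P = 13 → N
  i= 9: K-G =  4 → E
  i=10: I-L = 23 → X
  i=11: C-R = 11 → L
  i=12: B-X =  4 → E
  i=13: C-V =  7 → H
  i=14: Q-A = 16 → Q
  i=15: E-N = 17 → R
  i=16: J-W = 13 → N
  i=17: O-K =  4 → E
  i=18: K-N = 23 → X
  i=19: E-T = 11 → L
  i=20: Z-V =  4 → E
  i=21: B-U =  7 → H
  i=22: D-N = 16 → Q
  i=23: X-G = 17 → R
  i=24: O-B = 13 → N
  i=25: S-O =  4 → E
  i=26: N-Q = 23 → X
  i=27: V-K = 11 → L
  i=28: X-T =  4 → E
  i=29: P-I =  7 → H
  i=30: T-D = 16 → Q
  i=31: M-V = 17 → R
  i=32: D-Q = 13 → N
  i=33: Y-U =  4 → E
  i=34: P-S = 23 → X
  i=35: B-Q = 11 → L
  i=36: K-G =  4 → E
  i=37: O-H =  7 → H
  i=38: T-D = 16 → Q
  i=39: Y-H = 17 → R
  i=40: R-E = 13 → N
  i=41: N-J =  4 → E
  i=42: P-S = 23 → X
  i=43: Q-F = 11 → L
  i=44: P-L =  4 → E
  shifts repeat with period 8: NEXLEHQR

NEXLEHQR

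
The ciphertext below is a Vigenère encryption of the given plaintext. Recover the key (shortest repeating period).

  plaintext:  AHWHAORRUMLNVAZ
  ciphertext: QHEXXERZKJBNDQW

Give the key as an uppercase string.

QAIQX

  i= 0: Q-A = 16 → Q
  i= 1: H-H =  0 → A
  i= 2: E-W =  8 → I
  i= 3: X-H = 16 → Q
  i= 4: X-A = 23 → X
  i= 5: E-O = 16 → Q
  i= 6: R-R =  0 → A
  i= 7: Z-R =  8 → I
  i= 8: K-U = 16 → Q
  i= 9: J-M = 23 → X
  i=10: B-L = 16 → Q
  i=11: N-N =  0 → A
  i=12: D-V =  8 → I
  i=13: Q-A = 16 → Q
  i=14: W-Z = 23 → X
  shifts repeat with period 5: QAIQX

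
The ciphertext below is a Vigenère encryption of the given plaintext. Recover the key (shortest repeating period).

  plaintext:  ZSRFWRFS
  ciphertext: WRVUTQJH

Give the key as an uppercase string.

  i= 0: W-Z = 23 → X
  i= 1: R-S = 25 → Z
  i= 2: V-R =  4 → E
  i= 3: U-F = 15 → P
  i= 4: T-W = 23 → X
  i= 5: Q-R = 25 → Z
  i= 6: J-F =  4 → E
  i= 7: H-S = 15 → P
  shifts repeat with period 4: XZEP

XZEP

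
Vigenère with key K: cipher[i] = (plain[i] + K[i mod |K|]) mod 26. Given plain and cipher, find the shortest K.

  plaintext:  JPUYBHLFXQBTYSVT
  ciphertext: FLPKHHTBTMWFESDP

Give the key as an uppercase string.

  i= 0: F-J = 22 → W
  i= 1: L-P = 22 → W
  i= 2: P-U = 21 → V
  i= 3: K-Y = 12 → M
  i= 4: H-B =  6 → G
  i= 5: H-H =  0 → A
  i= 6: T-L =  8 → I
  i= 7: B-F = 22 → W
  i= 8: T-X = 22 → W
  i= 9: M-Q = 22 → W
  i=10: W-B = 21 → V
  i=11: F-T = 12 → M
  i=12: E-Y =  6 → G
  i=13: S-S =  0 → A
  i=14: D-V =  8 → I
  i=15: P-T = 22 → W
  shifts repeat with period 8: WWVMGAIW

WWVMGAIW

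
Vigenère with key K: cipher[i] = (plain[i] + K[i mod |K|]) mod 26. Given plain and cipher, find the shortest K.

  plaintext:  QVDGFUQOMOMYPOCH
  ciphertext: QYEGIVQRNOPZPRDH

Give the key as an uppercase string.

  i= 0: Q-Q =  0 → A
  i= 1: Y-V =  3 → D
  i= 2: E-D =  1 → B
  i= 3: G-G =  0 → A
  i= 4: I-F =  3 → D
  i= 5: V-U =  1 → B
  i= 6: Q-Q =  0 → A
  i= 7: R-O =  3 → D
  i= 8: N-M =  1 → B
  i= 9: O-O =  0 → A
  i=10: P-M =  3 → D
  i=11: Z-Y =  1 → B
  i=12: P-P =  0 → A
  i=13: R-O =  3 → D
  i=14: D-C =  1 → B
  i=15: H-H =  0 → A
  shifts repeat with period 3: ADB

ADB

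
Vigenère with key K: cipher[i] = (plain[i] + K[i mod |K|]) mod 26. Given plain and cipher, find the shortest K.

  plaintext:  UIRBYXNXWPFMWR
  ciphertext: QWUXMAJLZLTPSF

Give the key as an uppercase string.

WOD

  i= 0: Q-U = 22 → W
  i= 1: W-I = 14 → O
  i= 2: U-R =  3 → D
  i= 3: X-B = 22 → W
  i= 4: M-Y = 14 → O
  i= 5: A-X =  3 → D
  i= 6: J-N = 22 → W
  i= 7: L-X = 14 → O
  i= 8: Z-W =  3 → D
  i= 9: L-P = 22 → W
  i=10: T-F = 14 → O
  i=11: P-M =  3 → D
  i=12: S-W = 22 → W
  i=13: F-R = 14 → O
  shifts repeat with period 3: WOD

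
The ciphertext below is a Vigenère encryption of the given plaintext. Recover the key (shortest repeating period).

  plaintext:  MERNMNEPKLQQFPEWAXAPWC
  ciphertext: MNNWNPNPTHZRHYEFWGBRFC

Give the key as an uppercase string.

  i= 0: M-M =  0 → A
  i= 1: N-E =  9 → J
  i= 2: N-R = 22 → W
  i= 3: W-N =  9 → J
  i= 4: N-M =  1 → B
  i= 5: P-N =  2 → C
  i= 6: N-E =  9 → J
  i= 7: P-P =  0 → A
  i= 8: T-K =  9 → J
  i= 9: H-L = 22 → W
  i=10: Z-Q =  9 → J
  i=11: R-Q =  1 → B
  i=12: H-F =  2 → C
  i=13: Y-P =  9 → J
  i=14: E-E =  0 → A
  i=15: F-W =  9 → J
  i=16: W-A = 22 → W
  i=17: G-X =  9 → J
  i=18: B-A =  1 → B
  i=19: R-P =  2 → C
  i=20: F-W =  9 → J
  i=21: C-C =  0 → A
  shifts repeat with period 7: AJWJBCJ

AJWJBCJ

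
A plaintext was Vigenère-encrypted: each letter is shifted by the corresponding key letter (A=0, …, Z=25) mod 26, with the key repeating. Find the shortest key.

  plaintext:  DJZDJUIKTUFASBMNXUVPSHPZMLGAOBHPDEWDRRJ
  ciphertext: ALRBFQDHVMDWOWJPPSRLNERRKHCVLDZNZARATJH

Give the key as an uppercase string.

XCSYWWV

  i= 0: A-D = 23 → X
  i= 1: L-J =  2 → C
  i= 2: R-Z = 18 → S
  i= 3: B-D = 24 → Y
  i= 4: F-J = 22 → W
  i= 5: Q-U = 22 → W
  i= 6: D-I = 21 → V
  i= 7: H-K = 23 → X
  i= 8: V-T =  2 → C
  i= 9: M-U = 18 → S
  i=10: D-F = 24 → Y
  i=11: W-A = 22 → W
  i=12: O-S = 22 → W
  i=13: W-B = 21 → V
  i=14: J-M = 23 → X
  i=15: P-N =  2 → C
  i=16: P-X = 18 → S
  i=17: S-U = 24 → Y
  i=18: R-V = 22 → W
  i=19: L-P = 22 → W
  i=20: N-S = 21 → V
  i=21: E-H = 23 → X
  i=22: R-P =  2 → C
  i=23: R-Z = 18 → S
  i=24: K-M = 24 → Y
  i=25: H-L = 22 → W
  i=26: C-G = 22 → W
  i=27: V-A = 21 → V
  i=28: L-O = 23 → X
  i=29: D-B =  2 → C
  i=30: Z-H = 18 → S
  i=31: N-P = 24 → Y
  i=32: Z-D = 22 → W
  i=33: A-E = 22 → W
  i=34: R-W = 21 → V
  i=35: A-D = 23 → X
  i=36: T-R =  2 → C
  i=37: J-R = 18 → S
  i=38: H-J = 24 → Y
  shifts repeat with period 7: XCSYWWV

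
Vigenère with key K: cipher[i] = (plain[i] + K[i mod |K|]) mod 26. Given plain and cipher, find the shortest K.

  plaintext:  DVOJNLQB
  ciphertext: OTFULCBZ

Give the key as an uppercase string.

LYR

  i= 0: O-D = 11 → L
  i= 1: T-V = 24 → Y
  i= 2: F-O = 17 → R
  i= 3: U-J = 11 → L
  i= 4: L-N = 24 → Y
  i= 5: C-L = 17 → R
  i= 6: B-Q = 11 → L
  i= 7: Z-B = 24 → Y
  shifts repeat with period 3: LYR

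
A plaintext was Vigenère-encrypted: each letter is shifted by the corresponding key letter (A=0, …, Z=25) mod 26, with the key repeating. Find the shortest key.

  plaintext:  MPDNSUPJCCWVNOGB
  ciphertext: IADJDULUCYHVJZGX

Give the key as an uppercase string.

  i= 0: I-M = 22 → W
  i= 1: A-P = 11 → L
  i= 2: D-D =  0 → A
  i= 3: J-N = 22 → W
  i= 4: D-S = 11 → L
  i= 5: U-U =  0 → A
  i= 6: L-P = 22 → W
  i= 7: U-J = 11 → L
  i= 8: C-C =  0 → A
  i= 9: Y-C = 22 → W
  i=10: H-W = 11 → L
  i=11: V-V =  0 → A
  i=12: J-N = 22 → W
  i=13: Z-O = 11 → L
  i=14: G-G =  0 → A
  i=15: X-B = 22 → W
  shifts repeat with period 3: WLA

WLA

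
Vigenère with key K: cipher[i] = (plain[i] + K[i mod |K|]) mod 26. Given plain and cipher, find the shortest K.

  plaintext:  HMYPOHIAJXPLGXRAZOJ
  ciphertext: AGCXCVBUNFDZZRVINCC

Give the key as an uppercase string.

  i= 0: A-H = 19 → T
  i= 1: G-M = 20 → U
  i= 2: C-Y =  4 → E
  i= 3: X-P =  8 → I
  i= 4: C-O = 14 → O
  i= 5: V-H = 14 → O
  i= 6: B-I = 19 → T
  i= 7: U-A = 20 → U
  i= 8: N-J =  4 → E
  i= 9: F-X =  8 → I
  i=10: D-P = 14 → O
  i=11: Z-L = 14 → O
  i=12: Z-G = 19 → T
  i=13: R-X = 20 → U
  i=14: V-R =  4 → E
  i=15: I-A =  8 → I
  i=16: N-Z = 14 → O
  i=17: C-O = 14 → O
  i=18: C-J = 19 → T
  shifts repeat with period 6: TUEIOO

TUEIOO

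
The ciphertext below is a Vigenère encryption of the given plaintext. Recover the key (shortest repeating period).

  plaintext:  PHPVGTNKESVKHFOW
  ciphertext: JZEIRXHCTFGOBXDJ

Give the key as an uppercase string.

  i= 0: J-P = 20 → U
  i= 1: Z-H = 18 → S
  i= 2: E-P = 15 → P
  i= 3: I-V = 13 → N
  i= 4: R-G = 11 → L
  i= 5: X-T =  4 → E
  i= 6: H-N = 20 → U
  i= 7: C-K = 18 → S
  i= 8: T-E = 15 → P
  i= 9: F-S = 13 → N
  i=10: G-V = 11 → L
  i=11: O-K =  4 → E
  i=12: B-H = 20 → U
  i=13: X-F = 18 → S
  i=14: D-O = 15 → P
  i=15: J-W = 13 → N
  shifts repeat with period 6: USPNLE

USPNLE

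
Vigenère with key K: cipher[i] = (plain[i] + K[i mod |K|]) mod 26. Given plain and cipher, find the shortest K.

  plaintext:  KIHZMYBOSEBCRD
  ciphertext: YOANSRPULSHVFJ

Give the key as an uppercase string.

OGT

  i= 0: Y-K = 14 → O
  i= 1: O-I =  6 → G
  i= 2: A-H = 19 → T
  i= 3: N-Z = 14 → O
  i= 4: S-M =  6 → G
  i= 5: R-Y = 19 → T
  i= 6: P-B = 14 → O
  i= 7: U-O =  6 → G
  i= 8: L-S = 19 → T
  i= 9: S-E = 14 → O
  i=10: H-B =  6 → G
  i=11: V-C = 19 → T
  i=12: F-R = 14 → O
  i=13: J-D =  6 → G
  shifts repeat with period 3: OGT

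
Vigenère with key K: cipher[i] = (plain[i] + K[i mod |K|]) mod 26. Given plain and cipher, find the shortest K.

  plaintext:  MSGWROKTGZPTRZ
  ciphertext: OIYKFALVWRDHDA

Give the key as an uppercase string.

CQSOOMB

  i= 0: O-M =  2 → C
  i= 1: I-S = 16 → Q
  i= 2: Y-G = 18 → S
  i= 3: K-W = 14 → O
  i= 4: F-R = 14 → O
  i= 5: A-O = 12 → M
  i= 6: L-K =  1 → B
  i= 7: V-T =  2 → C
  i= 8: W-G = 16 → Q
  i= 9: R-Z = 18 → S
  i=10: D-P = 14 → O
  i=11: H-T = 14 → O
  i=12: D-R = 12 → M
  i=13: A-Z =  1 → B
  shifts repeat with period 7: CQSOOMB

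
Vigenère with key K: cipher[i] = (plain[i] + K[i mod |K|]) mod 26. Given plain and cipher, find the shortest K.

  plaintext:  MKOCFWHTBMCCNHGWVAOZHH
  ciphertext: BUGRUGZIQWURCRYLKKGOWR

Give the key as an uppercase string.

PKSP

  i= 0: B-M = 15 → P
  i= 1: U-K = 10 → K
  i= 2: G-O = 18 → S
  i= 3: R-C = 15 → P
  i= 4: U-F = 15 → P
  i= 5: G-W = 10 → K
  i= 6: Z-H = 18 → S
  i= 7: I-T = 15 → P
  i= 8: Q-B = 15 → P
  i= 9: W-M = 10 → K
  i=10: U-C = 18 → S
  i=11: R-C = 15 → P
  i=12: C-N = 15 → P
  i=13: R-H = 10 → K
  i=14: Y-G = 18 → S
  i=15: L-W = 15 → P
  i=16: K-V = 15 → P
  i=17: K-A = 10 → K
  i=18: G-O = 18 → S
  i=19: O-Z = 15 → P
  i=20: W-H = 15 → P
  i=21: R-H = 10 → K
  shifts repeat with period 4: PKSP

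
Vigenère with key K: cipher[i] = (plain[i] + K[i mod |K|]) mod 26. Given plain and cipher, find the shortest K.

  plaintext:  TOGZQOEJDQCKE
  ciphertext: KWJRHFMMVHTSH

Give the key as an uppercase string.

RIDSR

  i= 0: K-T = 17 → R
  i= 1: W-O =  8 → I
  i= 2: J-G =  3 → D
  i= 3: R-Z = 18 → S
  i= 4: H-Q = 17 → R
  i= 5: F-O = 17 → R
  i= 6: M-E =  8 → I
  i= 7: M-J =  3 → D
  i= 8: V-D = 18 → S
  i= 9: H-Q = 17 → R
  i=10: T-C = 17 → R
  i=11: S-K =  8 → I
  i=12: H-E =  3 → D
  shifts repeat with period 5: RIDSR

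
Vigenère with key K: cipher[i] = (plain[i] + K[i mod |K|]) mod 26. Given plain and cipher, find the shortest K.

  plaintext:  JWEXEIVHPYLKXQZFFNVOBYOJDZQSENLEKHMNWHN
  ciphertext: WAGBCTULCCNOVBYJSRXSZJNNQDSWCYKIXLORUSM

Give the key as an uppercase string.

NECEYLZE

  i= 0: W-J = 13 → N
  i= 1: A-W =  4 → E
  i= 2: G-E =  2 → C
  i= 3: B-X =  4 → E
  i= 4: C-E = 24 → Y
  i= 5: T-I = 11 → L
  i= 6: U-V = 25 → Z
  i= 7: L-H =  4 → E
  i= 8: C-P = 13 → N
  i= 9: C-Y =  4 → E
  i=10: N-L =  2 → C
  i=11: O-K =  4 → E
  i=12: V-X = 24 → Y
  i=13: B-Q = 11 → L
  i=14: Y-Z = 25 → Z
  i=15: J-F =  4 → E
  i=16: S-F = 13 → N
  i=17: R-N =  4 → E
  i=18: X-V =  2 → C
  i=19: S-O =  4 → E
  i=20: Z-B = 24 → Y
  i=21: J-Y = 11 → L
  i=22: N-O = 25 → Z
  i=23: N-J =  4 → E
  i=24: Q-D = 13 → N
  i=25: D-Z =  4 → E
  i=26: S-Q =  2 → C
  i=27: W-S =  4 → E
  i=28: C-E = 24 → Y
  i=29: Y-N = 11 → L
  i=30: K-L = 25 → Z
  i=31: I-E =  4 → E
  i=32: X-K = 13 → N
  i=33: L-H =  4 → E
  i=34: O-M =  2 → C
  i=35: R-N =  4 → E
  i=36: U-W = 24 → Y
  i=37: S-H = 11 → L
  i=38: M-N = 25 → Z
  shifts repeat with period 8: NECEYLZE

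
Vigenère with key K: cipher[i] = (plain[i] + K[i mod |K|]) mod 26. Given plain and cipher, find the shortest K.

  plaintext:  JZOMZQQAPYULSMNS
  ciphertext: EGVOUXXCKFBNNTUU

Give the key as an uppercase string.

  i= 0: E-J = 21 → V
  i= 1: G-Z =  7 → H
  i= 2: V-O =  7 → H
  i= 3: O-M =  2 → C
  i= 4: U-Z = 21 → V
  i= 5: X-Q =  7 → H
  i= 6: X-Q =  7 → H
  i= 7: C-A =  2 → C
  i= 8: K-P = 21 → V
  i= 9: F-Y =  7 → H
  i=10: B-U =  7 → H
  i=11: N-L =  2 → C
  i=12: N-S = 21 → V
  i=13: T-M =  7 → H
  i=14: U-N =  7 → H
  i=15: U-S =  2 → C
  shifts repeat with period 4: VHHC

VHHC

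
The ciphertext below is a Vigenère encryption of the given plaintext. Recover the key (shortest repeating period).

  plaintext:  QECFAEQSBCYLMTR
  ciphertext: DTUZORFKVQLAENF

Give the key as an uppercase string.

NPSUO

  i= 0: D-Q = 13 → N
  i= 1: T-E = 15 → P
  i= 2: U-C = 18 → S
  i= 3: Z-F = 20 → U
  i= 4: O-A = 14 → O
  i= 5: R-E = 13 → N
  i= 6: F-Q = 15 → P
  i= 7: K-S = 18 → S
  i= 8: V-B = 20 → U
  i= 9: Q-C = 14 → O
  i=10: L-Y = 13 → N
  i=11: A-L = 15 → P
  i=12: E-M = 18 → S
  i=13: N-T = 20 → U
  i=14: F-R = 14 → O
  shifts repeat with period 5: NPSUO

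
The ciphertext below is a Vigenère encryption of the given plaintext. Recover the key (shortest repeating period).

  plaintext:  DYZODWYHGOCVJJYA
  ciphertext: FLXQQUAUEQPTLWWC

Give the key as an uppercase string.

CNY

  i= 0: F-D =  2 → C
  i= 1: L-Y = 13 → N
  i= 2: X-Z = 24 → Y
  i= 3: Q-O =  2 → C
  i= 4: Q-D = 13 → N
  i= 5: U-W = 24 → Y
  i= 6: A-Y =  2 → C
  i= 7: U-H = 13 → N
  i= 8: E-G = 24 → Y
  i= 9: Q-O =  2 → C
  i=10: P-C = 13 → N
  i=11: T-V = 24 → Y
  i=12: L-J =  2 → C
  i=13: W-J = 13 → N
  i=14: W-Y = 24 → Y
  i=15: C-A =  2 → C
  shifts repeat with period 3: CNY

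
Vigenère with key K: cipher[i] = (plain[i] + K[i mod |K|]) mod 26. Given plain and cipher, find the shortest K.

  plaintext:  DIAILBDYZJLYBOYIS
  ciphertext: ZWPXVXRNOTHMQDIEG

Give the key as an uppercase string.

  i= 0: Z-D = 22 → W
  i= 1: W-I = 14 → O
  i= 2: P-A = 15 → P
  i= 3: X-I = 15 → P
  i= 4: V-L = 10 → K
  i= 5: X-B = 22 → W
  i= 6: R-D = 14 → O
  i= 7: N-Y = 15 → P
  i= 8: O-Z = 15 → P
  i= 9: T-J = 10 → K
  i=10: H-L = 22 → W
  i=11: M-Y = 14 → O
  i=12: Q-B = 15 → P
  i=13: D-O = 15 → P
  i=14: I-Y = 10 → K
  i=15: E-I = 22 → W
  i=16: G-S = 14 → O
  shifts repeat with period 5: WOPPK

WOPPK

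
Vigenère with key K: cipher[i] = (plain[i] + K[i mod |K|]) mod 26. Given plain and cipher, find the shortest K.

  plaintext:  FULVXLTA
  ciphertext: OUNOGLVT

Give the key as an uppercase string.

JACT

  i= 0: O-F =  9 → J
  i= 1: U-U =  0 → A
  i= 2: N-L =  2 → C
  i= 3: O-V = 19 → T
  i= 4: G-X =  9 → J
  i= 5: L-L =  0 → A
  i= 6: V-T =  2 → C
  i= 7: T-A = 19 → T
  shifts repeat with period 4: JACT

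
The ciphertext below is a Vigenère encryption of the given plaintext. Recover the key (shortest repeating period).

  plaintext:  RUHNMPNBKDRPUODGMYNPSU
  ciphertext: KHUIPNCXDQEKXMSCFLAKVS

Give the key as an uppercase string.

  i= 0: K-R = 19 → T
  i= 1: H-U = 13 → N
  i= 2: U-H = 13 → N
  i= 3: I-N = 21 → V
  i= 4: P-M =  3 → D
  i= 5: N-P = 24 → Y
  i= 6: C-N = 15 → P
  i= 7: X-B = 22 → W
  i= 8: D-K = 19 → T
  i= 9: Q-D = 13 → N
  i=10: E-R = 13 → N
  i=11: K-P = 21 → V
  i=12: X-U =  3 → D
  i=13: M-O = 24 → Y
  i=14: S-D = 15 → P
  i=15: C-G = 22 → W
  i=16: F-M = 19 → T
  i=17: L-Y = 13 → N
  i=18: A-N = 13 → N
  i=19: K-P = 21 → V
  i=20: V-S =  3 → D
  i=21: S-U = 24 → Y
  shifts repeat with period 8: TNNVDYPW

TNNVDYPW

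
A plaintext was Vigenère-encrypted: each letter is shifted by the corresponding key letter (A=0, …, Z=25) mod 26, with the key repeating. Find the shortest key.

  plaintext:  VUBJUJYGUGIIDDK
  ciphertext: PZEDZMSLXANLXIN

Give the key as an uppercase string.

  i= 0: P-V = 20 → U
  i= 1: Z-U =  5 → F
  i= 2: E-B =  3 → D
  i= 3: D-J = 20 → U
  i= 4: Z-U =  5 → F
  i= 5: M-J =  3 → D
  i= 6: S-Y = 20 → U
  i= 7: L-G =  5 → F
  i= 8: X-U =  3 → D
  i= 9: A-G = 20 → U
  i=10: N-I =  5 → F
  i=11: L-I =  3 → D
  i=12: X-D = 20 → U
  i=13: I-D =  5 → F
  i=14: N-K =  3 → D
  shifts repeat with period 3: UFD

UFD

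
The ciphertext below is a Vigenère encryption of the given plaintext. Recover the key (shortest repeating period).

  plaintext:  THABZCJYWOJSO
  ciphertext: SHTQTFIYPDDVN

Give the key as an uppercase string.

ZATPUD

  i= 0: S-T = 25 → Z
  i= 1: H-H =  0 → A
  i= 2: T-A = 19 → T
  i= 3: Q-B = 15 → P
  i= 4: T-Z = 20 → U
  i= 5: F-C =  3 → D
  i= 6: I-J = 25 → Z
  i= 7: Y-Y =  0 → A
  i= 8: P-W = 19 → T
  i= 9: D-O = 15 → P
  i=10: D-J = 20 → U
  i=11: V-S =  3 → D
  i=12: N-O = 25 → Z
  shifts repeat with period 6: ZATPUD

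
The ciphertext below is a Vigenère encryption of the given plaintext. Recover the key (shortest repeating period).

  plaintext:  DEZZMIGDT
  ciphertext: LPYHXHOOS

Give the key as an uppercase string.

  i= 0: L-D =  8 → I
  i= 1: P-E = 11 → L
  i= 2: Y-Z = 25 → Z
  i= 3: H-Z =  8 → I
  i= 4: X-M = 11 → L
  i= 5: H-I = 25 → Z
  i= 6: O-G =  8 → I
  i= 7: O-D = 11 → L
  i= 8: S-T = 25 → Z
  shifts repeat with period 3: ILZ

ILZ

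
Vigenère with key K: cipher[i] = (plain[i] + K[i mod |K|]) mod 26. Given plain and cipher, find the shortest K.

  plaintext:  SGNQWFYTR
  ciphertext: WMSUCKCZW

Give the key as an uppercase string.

EGF

  i= 0: W-S =  4 → E
  i= 1: M-G =  6 → G
  i= 2: S-N =  5 → F
  i= 3: U-Q =  4 → E
  i= 4: C-W =  6 → G
  i= 5: K-F =  5 → F
  i= 6: C-Y =  4 → E
  i= 7: Z-T =  6 → G
  i= 8: W-R =  5 → F
  shifts repeat with period 3: EGF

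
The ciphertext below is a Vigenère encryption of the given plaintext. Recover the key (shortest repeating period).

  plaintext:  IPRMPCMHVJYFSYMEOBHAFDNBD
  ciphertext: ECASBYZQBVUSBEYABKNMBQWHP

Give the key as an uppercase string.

WNJGM

  i= 0: E-I = 22 → W
  i= 1: C-P = 13 → N
  i= 2: A-R =  9 → J
  i= 3: S-M =  6 → G
  i= 4: B-P = 12 → M
  i= 5: Y-C = 22 → W
  i= 6: Z-M = 13 → N
  i= 7: Q-H =  9 → J
  i= 8: B-V =  6 → G
  i= 9: V-J = 12 → M
  i=10: U-Y = 22 → W
  i=11: S-F = 13 → N
  i=12: B-S =  9 → J
  i=13: E-Y =  6 → G
  i=14: Y-M = 12 → M
  i=15: A-E = 22 → W
  i=16: B-O = 13 → N
  i=17: K-B =  9 → J
  i=18: N-H =  6 → G
  i=19: M-A = 12 → M
  i=20: B-F = 22 → W
  i=21: Q-D = 13 → N
  i=22: W-N =  9 → J
  i=23: H-B =  6 → G
  i=24: P-D = 12 → M
  shifts repeat with period 5: WNJGM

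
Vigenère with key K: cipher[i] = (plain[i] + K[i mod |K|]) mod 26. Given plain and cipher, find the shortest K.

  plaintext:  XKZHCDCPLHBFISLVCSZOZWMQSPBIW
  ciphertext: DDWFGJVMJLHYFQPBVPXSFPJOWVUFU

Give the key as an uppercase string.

GTXYE

  i= 0: D-X =  6 → G
  i= 1: D-K = 19 → T
  i= 2: W-Z = 23 → X
  i= 3: F-H = 24 → Y
  i= 4: G-C =  4 → E
  i= 5: J-D =  6 → G
  i= 6: V-C = 19 → T
  i= 7: M-P = 23 → X
  i= 8: J-L = 24 → Y
  i= 9: L-H =  4 → E
  i=10: H-B =  6 → G
  i=11: Y-F = 19 → T
  i=12: F-I = 23 → X
  i=13: Q-S = 24 → Y
  i=14: P-L =  4 → E
  i=15: B-V =  6 → G
  i=16: V-C = 19 → T
  i=17: P-S = 23 → X
  i=18: X-Z = 24 → Y
  i=19: S-O =  4 → E
  i=20: F-Z =  6 → G
  i=21: P-W = 19 → T
  i=22: J-M = 23 → X
  i=23: O-Q = 24 → Y
  i=24: W-S =  4 → E
  i=25: V-P =  6 → G
  i=26: U-B = 19 → T
  i=27: F-I = 23 → X
  i=28: U-W = 24 → Y
  shifts repeat with period 5: GTXYE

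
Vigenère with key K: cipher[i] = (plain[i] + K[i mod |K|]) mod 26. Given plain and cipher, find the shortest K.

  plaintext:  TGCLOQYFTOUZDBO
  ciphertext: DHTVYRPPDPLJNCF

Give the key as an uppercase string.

  i= 0: D-T = 10 → K
  i= 1: H-G =  1 → B
  i= 2: T-C = 17 → R
  i= 3: V-L = 10 → K
  i= 4: Y-O = 10 → K
  i= 5: R-Q =  1 → B
  i= 6: P-Y = 17 → R
  i= 7: P-F = 10 → K
  i= 8: D-T = 10 → K
  i= 9: P-O =  1 → B
  i=10: L-U = 17 → R
  i=11: J-Z = 10 → K
  i=12: N-D = 10 → K
  i=13: C-B =  1 → B
  i=14: F-O = 17 → R
  shifts repeat with period 4: KBRK

KBRK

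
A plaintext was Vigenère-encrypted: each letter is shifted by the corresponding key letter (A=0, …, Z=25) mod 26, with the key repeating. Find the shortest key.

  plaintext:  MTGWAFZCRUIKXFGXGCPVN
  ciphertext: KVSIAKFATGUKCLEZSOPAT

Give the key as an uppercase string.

YCMMAFG

  i= 0: K-M = 24 → Y
  i= 1: V-T =  2 → C
  i= 2: S-G = 12 → M
  i= 3: I-W = 12 → M
  i= 4: A-A =  0 → A
  i= 5: K-F =  5 → F
  i= 6: F-Z =  6 → G
  i= 7: A-C = 24 → Y
  i= 8: T-R =  2 → C
  i= 9: G-U = 12 → M
  i=10: U-I = 12 → M
  i=11: K-K =  0 → A
  i=12: C-X =  5 → F
  i=13: L-F =  6 → G
  i=14: E-G = 24 → Y
  i=15: Z-X =  2 → C
  i=16: S-G = 12 → M
  i=17: O-C = 12 → M
  i=18: P-P =  0 → A
  i=19: A-V =  5 → F
  i=20: T-N =  6 → G
  shifts repeat with period 7: YCMMAFG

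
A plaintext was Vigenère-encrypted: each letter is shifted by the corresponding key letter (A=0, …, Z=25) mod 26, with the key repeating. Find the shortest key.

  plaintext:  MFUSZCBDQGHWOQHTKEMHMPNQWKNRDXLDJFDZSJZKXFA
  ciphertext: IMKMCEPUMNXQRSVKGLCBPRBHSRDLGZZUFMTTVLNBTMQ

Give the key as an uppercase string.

  i= 0: I-M = 22 → W
  i= 1: M-F =  7 → H
  i= 2: K-U = 16 → Q
  i= 3: M-S = 20 → U
  i= 4: C-Z =  3 → D
  i= 5: E-C =  2 → C
  i= 6: P-B = 14 → O
  i= 7: U-D = 17 → R
  i= 8: M-Q = 22 → W
  i= 9: N-G =  7 → H
  i=10: X-H = 16 → Q
  i=11: Q-W = 20 → U
  i=12: R-O =  3 → D
  i=13: S-Q =  2 → C
  i=14: V-H = 14 → O
  i=15: K-T = 17 → R
  i=16: G-K = 22 → W
  i=17: L-E =  7 → H
  i=18: C-M = 16 → Q
  i=19: B-H = 20 → U
  i=20: P-M =  3 → D
  i=21: R-P =  2 → C
  i=22: B-N = 14 → O
  i=23: H-Q = 17 → R
  i=24: S-W = 22 → W
  i=25: R-K =  7 → H
  i=26: D-N = 16 → Q
  i=27: L-R = 20 → U
  i=28: G-D =  3 → D
  i=29: Z-X =  2 → C
  i=30: Z-L = 14 → O
  i=31: U-D = 17 → R
  i=32: F-J = 22 → W
  i=33: M-F =  7 → H
  i=34: T-D = 16 → Q
  i=35: T-Z = 20 → U
  i=36: V-S =  3 → D
  i=37: L-J =  2 → C
  i=38: N-Z = 14 → O
  i=39: B-K = 17 → R
  i=40: T-X = 22 → W
  i=41: M-F =  7 → H
  i=42: Q-A = 16 → Q
  shifts repeat with period 8: WHQUDCOR

WHQUDCOR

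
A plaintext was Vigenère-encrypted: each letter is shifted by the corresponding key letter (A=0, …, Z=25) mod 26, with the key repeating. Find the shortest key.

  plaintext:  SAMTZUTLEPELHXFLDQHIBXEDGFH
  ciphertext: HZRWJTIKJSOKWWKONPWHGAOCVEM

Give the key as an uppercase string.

PZFDKZ

  i= 0: H-S = 15 → P
  i= 1: Z-A = 25 → Z
  i= 2: R-M =  5 → F
  i= 3: W-T =  3 → D
  i= 4: J-Z = 10 → K
  i= 5: T-U = 25 → Z
  i= 6: I-T = 15 → P
  i= 7: K-L = 25 → Z
  i= 8: J-E =  5 → F
  i= 9: S-P =  3 → D
  i=10: O-E = 10 → K
  i=11: K-L = 25 → Z
  i=12: W-H = 15 → P
  i=13: W-X = 25 → Z
  i=14: K-F =  5 → F
  i=15: O-L =  3 → D
  i=16: N-D = 10 → K
  i=17: P-Q = 25 → Z
  i=18: W-H = 15 → P
  i=19: H-I = 25 → Z
  i=20: G-B =  5 → F
  i=21: A-X =  3 → D
  i=22: O-E = 10 → K
  i=23: C-D = 25 → Z
  i=24: V-G = 15 → P
  i=25: E-F = 25 → Z
  i=26: M-H =  5 → F
  shifts repeat with period 6: PZFDKZ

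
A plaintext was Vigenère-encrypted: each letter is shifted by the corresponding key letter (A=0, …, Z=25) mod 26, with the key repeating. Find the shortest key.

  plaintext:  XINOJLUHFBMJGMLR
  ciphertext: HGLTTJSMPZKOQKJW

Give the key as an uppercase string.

KYYF

  i= 0: H-X = 10 → K
  i= 1: G-I = 24 → Y
  i= 2: L-N = 24 → Y
  i= 3: T-O =  5 → F
  i= 4: T-J = 10 → K
  i= 5: J-L = 24 → Y
  i= 6: S-U = 24 → Y
  i= 7: M-H =  5 → F
  i= 8: P-F = 10 → K
  i= 9: Z-B = 24 → Y
  i=10: K-M = 24 → Y
  i=11: O-J =  5 → F
  i=12: Q-G = 10 → K
  i=13: K-M = 24 → Y
  i=14: J-L = 24 → Y
  i=15: W-R =  5 → F
  shifts repeat with period 4: KYYF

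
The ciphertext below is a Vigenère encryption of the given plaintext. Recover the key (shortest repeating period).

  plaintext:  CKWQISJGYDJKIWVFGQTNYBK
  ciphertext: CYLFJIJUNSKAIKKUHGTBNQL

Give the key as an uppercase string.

AOPPBQ

  i= 0: C-C =  0 → A
  i= 1: Y-K = 14 → O
  i= 2: L-W = 15 → P
  i= 3: F-Q = 15 → P
  i= 4: J-I =  1 → B
  i= 5: I-S = 16 → Q
  i= 6: J-J =  0 → A
  i= 7: U-G = 14 → O
  i= 8: N-Y = 15 → P
  i= 9: S-D = 15 → P
  i=10: K-J =  1 → B
  i=11: A-K = 16 → Q
  i=12: I-I =  0 → A
  i=13: K-W = 14 → O
  i=14: K-V = 15 → P
  i=15: U-F = 15 → P
  i=16: H-G =  1 → B
  i=17: G-Q = 16 → Q
  i=18: T-T =  0 → A
  i=19: B-N = 14 → O
  i=20: N-Y = 15 → P
  i=21: Q-B = 15 → P
  i=22: L-K =  1 → B
  shifts repeat with period 6: AOPPBQ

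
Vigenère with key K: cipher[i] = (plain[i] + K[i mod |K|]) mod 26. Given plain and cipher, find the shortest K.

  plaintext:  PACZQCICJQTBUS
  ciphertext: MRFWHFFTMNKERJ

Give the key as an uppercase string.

XRD

  i= 0: M-P = 23 → X
  i= 1: R-A = 17 → R
  i= 2: F-C =  3 → D
  i= 3: W-Z = 23 → X
  i= 4: H-Q = 17 → R
  i= 5: F-C =  3 → D
  i= 6: F-I = 23 → X
  i= 7: T-C = 17 → R
  i= 8: M-J =  3 → D
  i= 9: N-Q = 23 → X
  i=10: K-T = 17 → R
  i=11: E-B =  3 → D
  i=12: R-U = 23 → X
  i=13: J-S = 17 → R
  shifts repeat with period 3: XRD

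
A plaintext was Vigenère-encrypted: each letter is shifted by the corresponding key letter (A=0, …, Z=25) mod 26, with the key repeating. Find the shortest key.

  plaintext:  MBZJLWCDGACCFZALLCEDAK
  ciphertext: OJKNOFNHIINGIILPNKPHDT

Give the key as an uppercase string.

CILEDJLE

  i= 0: O-M =  2 → C
  i= 1: J-B =  8 → I
  i= 2: K-Z = 11 → L
  i= 3: N-J =  4 → E
  i= 4: O-L =  3 → D
  i= 5: F-W =  9 → J
  i= 6: N-C = 11 → L
  i= 7: H-D =  4 → E
  i= 8: I-G =  2 → C
  i= 9: I-A =  8 → I
  i=10: N-C = 11 → L
  i=11: G-C =  4 → E
  i=12: I-F =  3 → D
  i=13: I-Z =  9 → J
  i=14: L-A = 11 → L
  i=15: P-L =  4 → E
  i=16: N-L =  2 → C
  i=17: K-C =  8 → I
  i=18: P-E = 11 → L
  i=19: H-D =  4 → E
  i=20: D-A =  3 → D
  i=21: T-K =  9 → J
  shifts repeat with period 8: CILEDJLE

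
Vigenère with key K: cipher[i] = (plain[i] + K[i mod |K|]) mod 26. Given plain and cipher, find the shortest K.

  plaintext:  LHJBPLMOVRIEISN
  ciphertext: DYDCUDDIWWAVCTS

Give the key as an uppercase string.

SRUBF

  i= 0: D-L = 18 → S
  i= 1: Y-H = 17 → R
  i= 2: D-J = 20 → U
  i= 3: C-B =  1 → B
  i= 4: U-P =  5 → F
  i= 5: D-L = 18 → S
  i= 6: D-M = 17 → R
  i= 7: I-O = 20 → U
  i= 8: W-V =  1 → B
  i= 9: W-R =  5 → F
  i=10: A-I = 18 → S
  i=11: V-E = 17 → R
  i=12: C-I = 20 → U
  i=13: T-S =  1 → B
  i=14: S-N =  5 → F
  shifts repeat with period 5: SRUBF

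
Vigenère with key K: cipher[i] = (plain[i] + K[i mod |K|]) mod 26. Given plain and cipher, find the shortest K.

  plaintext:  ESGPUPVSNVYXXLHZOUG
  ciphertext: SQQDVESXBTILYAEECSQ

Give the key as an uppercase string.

  i= 0: S-E = 14 → O
  i= 1: Q-S = 24 → Y
  i= 2: Q-G = 10 → K
  i= 3: D-P = 14 → O
  i= 4: V-U =  1 → B
  i= 5: E-P = 15 → P
  i= 6: S-V = 23 → X
  i= 7: X-S =  5 → F
  i= 8: B-N = 14 → O
  i= 9: T-V = 24 → Y
  i=10: I-Y = 10 → K
  i=11: L-X = 14 → O
  i=12: Y-X =  1 → B
  i=13: A-L = 15 → P
  i=14: E-H = 23 → X
  i=15: E-Z =  5 → F
  i=16: C-O = 14 → O
  i=17: S-U = 24 → Y
  i=18: Q-G = 10 → K
  shifts repeat with period 8: OYKOBPXF

OYKOBPXF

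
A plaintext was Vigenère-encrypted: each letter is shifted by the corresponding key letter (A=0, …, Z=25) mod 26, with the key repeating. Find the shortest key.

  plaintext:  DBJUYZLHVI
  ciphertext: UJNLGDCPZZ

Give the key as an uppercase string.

RIE

  i= 0: U-D = 17 → R
  i= 1: J-B =  8 → I
  i= 2: N-J =  4 → E
  i= 3: L-U = 17 → R
  i= 4: G-Y =  8 → I
  i= 5: D-Z =  4 → E
  i= 6: C-L = 17 → R
  i= 7: P-H =  8 → I
  i= 8: Z-V =  4 → E
  i= 9: Z-I = 17 → R
  shifts repeat with period 3: RIE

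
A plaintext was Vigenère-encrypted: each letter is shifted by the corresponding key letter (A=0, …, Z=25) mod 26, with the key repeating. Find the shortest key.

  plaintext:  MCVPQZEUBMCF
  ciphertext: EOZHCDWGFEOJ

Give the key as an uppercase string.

SME

  i= 0: E-M = 18 → S
  i= 1: O-C = 12 → M
  i= 2: Z-V =  4 → E
  i= 3: H-P = 18 → S
  i= 4: C-Q = 12 → M
  i= 5: D-Z =  4 → E
  i= 6: W-E = 18 → S
  i= 7: G-U = 12 → M
  i= 8: F-B =  4 → E
  i= 9: E-M = 18 → S
  i=10: O-C = 12 → M
  i=11: J-F =  4 → E
  shifts repeat with period 3: SME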